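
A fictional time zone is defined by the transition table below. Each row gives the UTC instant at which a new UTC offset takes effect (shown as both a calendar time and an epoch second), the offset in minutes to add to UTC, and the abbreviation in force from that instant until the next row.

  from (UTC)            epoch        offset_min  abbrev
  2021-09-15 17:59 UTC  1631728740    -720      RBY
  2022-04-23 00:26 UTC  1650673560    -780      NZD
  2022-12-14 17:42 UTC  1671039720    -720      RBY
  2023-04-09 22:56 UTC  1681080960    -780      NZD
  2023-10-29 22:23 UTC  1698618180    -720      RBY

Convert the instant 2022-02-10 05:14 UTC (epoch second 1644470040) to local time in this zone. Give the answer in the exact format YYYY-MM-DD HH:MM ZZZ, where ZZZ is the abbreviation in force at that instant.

Query: 2022-02-10 05:14 UTC
Rule 1/5 (RBY, -12:00): 2021-09-15 17:59 UTC ≤ query < 2022-04-23 00:26 UTC
5·60 + 14 - 720 = -406 min
-406 = -1·1440 + 1034; 1034 = 17·60 + 14 → 17:14, 2022-02-10 - 1 day = 2022-02-09
→ 2022-02-09 17:14 RBY

2022-02-09 17:14 RBY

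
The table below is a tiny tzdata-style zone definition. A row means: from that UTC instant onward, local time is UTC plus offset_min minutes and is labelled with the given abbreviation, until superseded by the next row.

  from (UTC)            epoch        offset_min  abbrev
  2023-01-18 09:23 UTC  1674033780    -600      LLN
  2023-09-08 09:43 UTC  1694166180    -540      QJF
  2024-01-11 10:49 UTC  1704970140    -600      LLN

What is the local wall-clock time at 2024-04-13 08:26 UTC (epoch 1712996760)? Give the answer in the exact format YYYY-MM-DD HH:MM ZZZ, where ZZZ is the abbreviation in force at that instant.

2024-04-12 22:26 LLN

Query: 2024-04-13 08:26 UTC
Rule 3/3 (LLN, -10:00): 2024-01-11 10:49 UTC ≤ query < +∞
8·60 + 26 - 600 = -94 min
-94 = -1·1440 + 1346; 1346 = 22·60 + 26 → 22:26, 2024-04-13 - 1 day = 2024-04-12
→ 2024-04-12 22:26 LLN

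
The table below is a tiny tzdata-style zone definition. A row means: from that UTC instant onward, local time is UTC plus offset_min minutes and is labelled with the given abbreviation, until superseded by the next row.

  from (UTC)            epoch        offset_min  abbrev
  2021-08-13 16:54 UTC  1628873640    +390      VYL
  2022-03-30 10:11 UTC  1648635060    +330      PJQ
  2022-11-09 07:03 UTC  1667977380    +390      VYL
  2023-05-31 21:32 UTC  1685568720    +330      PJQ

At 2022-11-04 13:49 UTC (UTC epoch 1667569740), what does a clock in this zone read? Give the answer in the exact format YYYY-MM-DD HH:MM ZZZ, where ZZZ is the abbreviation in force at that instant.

Query: 2022-11-04 13:49 UTC
Rule 2/4 (PJQ, +05:30): 2022-03-30 10:11 UTC ≤ query < 2022-11-09 07:03 UTC
13·60 + 49 + 330 = 1159 min
1159 = 0·1440 + 1159; 1159 = 19·60 + 19 → 19:19, same day
→ 2022-11-04 19:19 PJQ

2022-11-04 19:19 PJQ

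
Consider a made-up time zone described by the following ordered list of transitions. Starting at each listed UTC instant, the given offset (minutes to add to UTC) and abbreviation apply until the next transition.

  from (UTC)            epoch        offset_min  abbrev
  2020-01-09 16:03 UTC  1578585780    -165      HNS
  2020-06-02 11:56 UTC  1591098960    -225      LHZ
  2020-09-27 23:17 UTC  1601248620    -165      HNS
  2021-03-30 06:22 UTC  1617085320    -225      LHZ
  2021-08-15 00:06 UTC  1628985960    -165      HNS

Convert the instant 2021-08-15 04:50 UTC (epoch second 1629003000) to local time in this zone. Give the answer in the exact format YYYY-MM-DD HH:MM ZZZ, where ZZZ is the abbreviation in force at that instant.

2021-08-15 02:05 HNS

Query: 2021-08-15 04:50 UTC
Rule 5/5 (HNS, -02:45): 2021-08-15 00:06 UTC ≤ query < +∞
4·60 + 50 - 165 = 125 min
125 = 0·1440 + 125; 125 = 2·60 + 5 → 02:05, same day
→ 2021-08-15 02:05 HNS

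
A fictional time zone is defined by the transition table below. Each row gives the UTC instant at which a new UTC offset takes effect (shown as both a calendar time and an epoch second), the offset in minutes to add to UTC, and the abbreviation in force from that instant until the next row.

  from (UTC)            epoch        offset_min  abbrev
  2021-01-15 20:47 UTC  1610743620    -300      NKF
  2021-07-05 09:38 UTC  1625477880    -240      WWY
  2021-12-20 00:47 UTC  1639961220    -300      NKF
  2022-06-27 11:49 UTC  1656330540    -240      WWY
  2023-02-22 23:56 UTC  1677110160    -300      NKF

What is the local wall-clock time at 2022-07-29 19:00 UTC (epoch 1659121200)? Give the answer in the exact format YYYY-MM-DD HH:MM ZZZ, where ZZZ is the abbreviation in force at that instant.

Query: 2022-07-29 19:00 UTC
Rule 4/5 (WWY, -04:00): 2022-06-27 11:49 UTC ≤ query < 2023-02-22 23:56 UTC
19·60 + 0 - 240 = 900 min
900 = 0·1440 + 900; 900 = 15·60 + 0 → 15:00, same day
→ 2022-07-29 15:00 WWY

2022-07-29 15:00 WWY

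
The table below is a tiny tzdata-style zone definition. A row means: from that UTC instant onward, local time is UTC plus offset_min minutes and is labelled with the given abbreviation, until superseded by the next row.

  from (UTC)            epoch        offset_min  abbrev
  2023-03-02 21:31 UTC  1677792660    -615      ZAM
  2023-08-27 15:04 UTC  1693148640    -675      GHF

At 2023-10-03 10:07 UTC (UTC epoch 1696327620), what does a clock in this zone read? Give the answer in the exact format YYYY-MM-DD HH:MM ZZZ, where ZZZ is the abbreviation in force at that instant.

2023-10-02 22:52 GHF

Query: 2023-10-03 10:07 UTC
Rule 2/2 (GHF, -11:15): 2023-08-27 15:04 UTC ≤ query < +∞
10·60 + 7 - 675 = -68 min
-68 = -1·1440 + 1372; 1372 = 22·60 + 52 → 22:52, 2023-10-03 - 1 day = 2023-10-02
→ 2023-10-02 22:52 GHF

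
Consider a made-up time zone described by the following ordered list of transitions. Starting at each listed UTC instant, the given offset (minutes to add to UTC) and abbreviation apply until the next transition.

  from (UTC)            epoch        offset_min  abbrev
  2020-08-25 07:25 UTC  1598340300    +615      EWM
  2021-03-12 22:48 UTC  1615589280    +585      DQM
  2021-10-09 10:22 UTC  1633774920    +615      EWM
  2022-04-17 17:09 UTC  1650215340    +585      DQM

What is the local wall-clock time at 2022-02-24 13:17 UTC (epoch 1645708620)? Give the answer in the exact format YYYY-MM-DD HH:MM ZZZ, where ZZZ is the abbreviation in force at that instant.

2022-02-24 23:32 EWM

Query: 2022-02-24 13:17 UTC
Rule 3/4 (EWM, +10:15): 2021-10-09 10:22 UTC ≤ query < 2022-04-17 17:09 UTC
13·60 + 17 + 615 = 1412 min
1412 = 0·1440 + 1412; 1412 = 23·60 + 32 → 23:32, same day
→ 2022-02-24 23:32 EWM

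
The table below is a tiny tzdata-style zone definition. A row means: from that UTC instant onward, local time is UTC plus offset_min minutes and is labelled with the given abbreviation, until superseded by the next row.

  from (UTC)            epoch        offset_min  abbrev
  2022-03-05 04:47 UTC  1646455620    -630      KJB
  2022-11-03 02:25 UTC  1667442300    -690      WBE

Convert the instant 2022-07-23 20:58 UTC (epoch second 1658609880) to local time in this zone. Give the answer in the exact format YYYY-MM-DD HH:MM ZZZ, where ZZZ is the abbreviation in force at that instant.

Query: 2022-07-23 20:58 UTC
Rule 1/2 (KJB, -10:30): 2022-03-05 04:47 UTC ≤ query < 2022-11-03 02:25 UTC
20·60 + 58 - 630 = 628 min
628 = 0·1440 + 628; 628 = 10·60 + 28 → 10:28, same day
→ 2022-07-23 10:28 KJB

2022-07-23 10:28 KJB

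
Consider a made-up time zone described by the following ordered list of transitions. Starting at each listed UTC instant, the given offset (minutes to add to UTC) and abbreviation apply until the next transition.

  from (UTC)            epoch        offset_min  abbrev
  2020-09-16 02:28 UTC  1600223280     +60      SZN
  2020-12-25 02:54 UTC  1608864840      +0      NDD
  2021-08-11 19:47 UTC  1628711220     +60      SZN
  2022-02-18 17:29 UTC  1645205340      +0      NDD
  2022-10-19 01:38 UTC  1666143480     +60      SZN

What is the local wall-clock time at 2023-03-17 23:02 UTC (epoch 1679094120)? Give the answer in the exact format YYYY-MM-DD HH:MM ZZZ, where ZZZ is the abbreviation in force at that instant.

Query: 2023-03-17 23:02 UTC
Rule 5/5 (SZN, +01:00): 2022-10-19 01:38 UTC ≤ query < +∞
23·60 + 2 + 60 = 1442 min
1442 = 1·1440 + 2; 2 = 0·60 + 2 → 00:02, 2023-03-17 + 1 day = 2023-03-18
→ 2023-03-18 00:02 SZN

2023-03-18 00:02 SZN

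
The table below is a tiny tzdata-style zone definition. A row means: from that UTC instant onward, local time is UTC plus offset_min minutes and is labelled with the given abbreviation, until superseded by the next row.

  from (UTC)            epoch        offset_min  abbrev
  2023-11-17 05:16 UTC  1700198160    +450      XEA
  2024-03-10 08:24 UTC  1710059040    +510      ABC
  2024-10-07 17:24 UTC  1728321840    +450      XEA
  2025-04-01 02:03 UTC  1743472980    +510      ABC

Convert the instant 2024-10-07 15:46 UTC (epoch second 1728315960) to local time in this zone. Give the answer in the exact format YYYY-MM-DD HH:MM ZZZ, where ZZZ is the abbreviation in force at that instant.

2024-10-08 00:16 ABC

Query: 2024-10-07 15:46 UTC
Rule 2/4 (ABC, +08:30): 2024-03-10 08:24 UTC ≤ query < 2024-10-07 17:24 UTC
15·60 + 46 + 510 = 1456 min
1456 = 1·1440 + 16; 16 = 0·60 + 16 → 00:16, 2024-10-07 + 1 day = 2024-10-08
→ 2024-10-08 00:16 ABC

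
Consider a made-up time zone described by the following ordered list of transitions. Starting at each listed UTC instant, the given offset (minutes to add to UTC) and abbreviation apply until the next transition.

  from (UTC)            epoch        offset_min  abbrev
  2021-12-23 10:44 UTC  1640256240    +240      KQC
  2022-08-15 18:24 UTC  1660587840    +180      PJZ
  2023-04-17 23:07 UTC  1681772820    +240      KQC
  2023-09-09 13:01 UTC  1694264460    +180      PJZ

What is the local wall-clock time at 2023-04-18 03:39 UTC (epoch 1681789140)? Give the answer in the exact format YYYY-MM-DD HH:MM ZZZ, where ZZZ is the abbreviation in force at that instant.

2023-04-18 07:39 KQC

Query: 2023-04-18 03:39 UTC
Rule 3/4 (KQC, +04:00): 2023-04-17 23:07 UTC ≤ query < 2023-09-09 13:01 UTC
3·60 + 39 + 240 = 459 min
459 = 0·1440 + 459; 459 = 7·60 + 39 → 07:39, same day
→ 2023-04-18 07:39 KQC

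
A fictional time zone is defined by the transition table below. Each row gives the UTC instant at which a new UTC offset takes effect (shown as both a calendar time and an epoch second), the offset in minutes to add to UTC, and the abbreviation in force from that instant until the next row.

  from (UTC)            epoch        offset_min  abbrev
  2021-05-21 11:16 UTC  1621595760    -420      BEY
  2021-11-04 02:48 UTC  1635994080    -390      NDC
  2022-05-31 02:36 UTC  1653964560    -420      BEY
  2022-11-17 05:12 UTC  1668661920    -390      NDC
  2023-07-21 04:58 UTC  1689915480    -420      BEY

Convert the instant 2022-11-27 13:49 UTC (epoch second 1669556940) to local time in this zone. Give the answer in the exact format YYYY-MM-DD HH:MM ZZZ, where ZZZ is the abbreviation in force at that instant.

2022-11-27 07:19 NDC

Query: 2022-11-27 13:49 UTC
Rule 4/5 (NDC, -06:30): 2022-11-17 05:12 UTC ≤ query < 2023-07-21 04:58 UTC
13·60 + 49 - 390 = 439 min
439 = 0·1440 + 439; 439 = 7·60 + 19 → 07:19, same day
→ 2022-11-27 07:19 NDC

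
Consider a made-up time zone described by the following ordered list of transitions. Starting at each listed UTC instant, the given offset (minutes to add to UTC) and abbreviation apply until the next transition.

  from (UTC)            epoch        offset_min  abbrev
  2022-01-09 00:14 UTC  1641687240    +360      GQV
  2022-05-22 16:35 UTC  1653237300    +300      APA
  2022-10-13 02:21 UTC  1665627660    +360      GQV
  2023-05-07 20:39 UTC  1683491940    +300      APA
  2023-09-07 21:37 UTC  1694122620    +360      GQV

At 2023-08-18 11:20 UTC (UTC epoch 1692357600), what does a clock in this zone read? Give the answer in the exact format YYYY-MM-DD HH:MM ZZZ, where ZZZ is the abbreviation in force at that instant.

2023-08-18 16:20 APA

Query: 2023-08-18 11:20 UTC
Rule 4/5 (APA, +05:00): 2023-05-07 20:39 UTC ≤ query < 2023-09-07 21:37 UTC
11·60 + 20 + 300 = 980 min
980 = 0·1440 + 980; 980 = 16·60 + 20 → 16:20, same day
→ 2023-08-18 16:20 APA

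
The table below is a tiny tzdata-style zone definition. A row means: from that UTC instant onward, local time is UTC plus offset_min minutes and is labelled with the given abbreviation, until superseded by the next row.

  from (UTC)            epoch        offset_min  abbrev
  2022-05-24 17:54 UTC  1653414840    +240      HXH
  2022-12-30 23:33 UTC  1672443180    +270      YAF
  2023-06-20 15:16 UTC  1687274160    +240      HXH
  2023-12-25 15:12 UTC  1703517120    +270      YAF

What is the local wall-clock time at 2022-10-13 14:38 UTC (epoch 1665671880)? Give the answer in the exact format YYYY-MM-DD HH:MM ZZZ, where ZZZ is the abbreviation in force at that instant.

Query: 2022-10-13 14:38 UTC
Rule 1/4 (HXH, +04:00): 2022-05-24 17:54 UTC ≤ query < 2022-12-30 23:33 UTC
14·60 + 38 + 240 = 1118 min
1118 = 0·1440 + 1118; 1118 = 18·60 + 38 → 18:38, same day
→ 2022-10-13 18:38 HXH

2022-10-13 18:38 HXH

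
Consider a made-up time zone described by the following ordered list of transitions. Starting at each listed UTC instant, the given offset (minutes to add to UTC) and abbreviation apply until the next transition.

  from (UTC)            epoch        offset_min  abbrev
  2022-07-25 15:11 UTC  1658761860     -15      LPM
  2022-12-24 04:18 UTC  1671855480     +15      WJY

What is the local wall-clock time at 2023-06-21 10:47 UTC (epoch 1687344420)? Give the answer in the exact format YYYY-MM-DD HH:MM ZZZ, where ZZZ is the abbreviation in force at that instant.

2023-06-21 11:02 WJY

Query: 2023-06-21 10:47 UTC
Rule 2/2 (WJY, +00:15): 2022-12-24 04:18 UTC ≤ query < +∞
10·60 + 47 + 15 = 662 min
662 = 0·1440 + 662; 662 = 11·60 + 2 → 11:02, same day
→ 2023-06-21 11:02 WJY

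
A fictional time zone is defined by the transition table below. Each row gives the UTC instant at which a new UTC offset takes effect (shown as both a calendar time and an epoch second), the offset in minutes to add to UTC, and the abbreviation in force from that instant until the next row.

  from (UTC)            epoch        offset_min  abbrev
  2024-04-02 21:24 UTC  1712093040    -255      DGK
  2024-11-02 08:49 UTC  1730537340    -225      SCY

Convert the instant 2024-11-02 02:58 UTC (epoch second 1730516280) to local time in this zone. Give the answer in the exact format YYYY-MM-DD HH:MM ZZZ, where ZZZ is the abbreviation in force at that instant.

Query: 2024-11-02 02:58 UTC
Rule 1/2 (DGK, -04:15): 2024-04-02 21:24 UTC ≤ query < 2024-11-02 08:49 UTC
2·60 + 58 - 255 = -77 min
-77 = -1·1440 + 1363; 1363 = 22·60 + 43 → 22:43, 2024-11-02 - 1 day = 2024-11-01
→ 2024-11-01 22:43 DGK

2024-11-01 22:43 DGK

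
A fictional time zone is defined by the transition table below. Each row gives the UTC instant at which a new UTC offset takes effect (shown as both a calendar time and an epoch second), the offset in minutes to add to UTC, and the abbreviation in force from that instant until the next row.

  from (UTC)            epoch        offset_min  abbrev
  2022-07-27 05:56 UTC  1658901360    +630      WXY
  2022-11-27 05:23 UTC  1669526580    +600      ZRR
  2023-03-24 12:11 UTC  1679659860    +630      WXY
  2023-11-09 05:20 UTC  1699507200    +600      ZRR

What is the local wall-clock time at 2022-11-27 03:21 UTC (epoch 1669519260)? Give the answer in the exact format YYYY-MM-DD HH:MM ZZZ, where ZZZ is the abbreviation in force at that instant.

2022-11-27 13:51 WXY

Query: 2022-11-27 03:21 UTC
Rule 1/4 (WXY, +10:30): 2022-07-27 05:56 UTC ≤ query < 2022-11-27 05:23 UTC
3·60 + 21 + 630 = 831 min
831 = 0·1440 + 831; 831 = 13·60 + 51 → 13:51, same day
→ 2022-11-27 13:51 WXY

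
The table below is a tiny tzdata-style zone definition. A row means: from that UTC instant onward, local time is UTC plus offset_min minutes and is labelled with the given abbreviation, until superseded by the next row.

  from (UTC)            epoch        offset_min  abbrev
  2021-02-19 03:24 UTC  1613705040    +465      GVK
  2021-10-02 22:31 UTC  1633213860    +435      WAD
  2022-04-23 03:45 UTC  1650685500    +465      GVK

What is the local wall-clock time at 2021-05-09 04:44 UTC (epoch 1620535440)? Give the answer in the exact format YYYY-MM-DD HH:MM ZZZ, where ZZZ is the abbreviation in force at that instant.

2021-05-09 12:29 GVK

Query: 2021-05-09 04:44 UTC
Rule 1/3 (GVK, +07:45): 2021-02-19 03:24 UTC ≤ query < 2021-10-02 22:31 UTC
4·60 + 44 + 465 = 749 min
749 = 0·1440 + 749; 749 = 12·60 + 29 → 12:29, same day
→ 2021-05-09 12:29 GVK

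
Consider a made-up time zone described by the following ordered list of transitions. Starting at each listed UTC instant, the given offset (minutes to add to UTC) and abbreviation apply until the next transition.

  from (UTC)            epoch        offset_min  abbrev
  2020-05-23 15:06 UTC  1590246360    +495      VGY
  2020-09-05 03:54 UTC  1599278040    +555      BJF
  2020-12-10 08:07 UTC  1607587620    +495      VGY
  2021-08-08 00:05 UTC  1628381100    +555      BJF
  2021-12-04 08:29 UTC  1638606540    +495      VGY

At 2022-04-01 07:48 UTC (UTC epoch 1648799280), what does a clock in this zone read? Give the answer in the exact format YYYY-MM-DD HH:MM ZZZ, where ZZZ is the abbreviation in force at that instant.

Query: 2022-04-01 07:48 UTC
Rule 5/5 (VGY, +08:15): 2021-12-04 08:29 UTC ≤ query < +∞
7·60 + 48 + 495 = 963 min
963 = 0·1440 + 963; 963 = 16·60 + 3 → 16:03, same day
→ 2022-04-01 16:03 VGY

2022-04-01 16:03 VGY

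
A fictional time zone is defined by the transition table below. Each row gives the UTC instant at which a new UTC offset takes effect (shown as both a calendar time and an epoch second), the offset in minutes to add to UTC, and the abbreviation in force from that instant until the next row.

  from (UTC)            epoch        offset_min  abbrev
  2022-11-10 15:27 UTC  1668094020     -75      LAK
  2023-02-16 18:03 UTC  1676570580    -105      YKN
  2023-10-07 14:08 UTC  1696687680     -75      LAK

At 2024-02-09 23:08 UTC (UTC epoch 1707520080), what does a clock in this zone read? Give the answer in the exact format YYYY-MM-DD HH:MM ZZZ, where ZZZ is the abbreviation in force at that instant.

2024-02-09 21:53 LAK

Query: 2024-02-09 23:08 UTC
Rule 3/3 (LAK, -01:15): 2023-10-07 14:08 UTC ≤ query < +∞
23·60 + 8 - 75 = 1313 min
1313 = 0·1440 + 1313; 1313 = 21·60 + 53 → 21:53, same day
→ 2024-02-09 21:53 LAK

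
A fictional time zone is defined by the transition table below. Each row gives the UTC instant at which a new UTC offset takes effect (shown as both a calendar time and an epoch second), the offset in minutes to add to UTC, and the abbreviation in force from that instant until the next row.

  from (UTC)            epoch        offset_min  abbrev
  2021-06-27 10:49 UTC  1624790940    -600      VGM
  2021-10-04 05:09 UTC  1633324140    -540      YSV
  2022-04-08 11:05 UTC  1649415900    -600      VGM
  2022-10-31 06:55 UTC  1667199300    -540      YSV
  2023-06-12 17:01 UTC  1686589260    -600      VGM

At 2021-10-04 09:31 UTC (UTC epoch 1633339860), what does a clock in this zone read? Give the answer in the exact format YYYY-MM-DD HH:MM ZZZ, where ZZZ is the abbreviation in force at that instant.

2021-10-04 00:31 YSV

Query: 2021-10-04 09:31 UTC
Rule 2/5 (YSV, -09:00): 2021-10-04 05:09 UTC ≤ query < 2022-04-08 11:05 UTC
9·60 + 31 - 540 = 31 min
31 = 0·1440 + 31; 31 = 0·60 + 31 → 00:31, same day
→ 2021-10-04 00:31 YSV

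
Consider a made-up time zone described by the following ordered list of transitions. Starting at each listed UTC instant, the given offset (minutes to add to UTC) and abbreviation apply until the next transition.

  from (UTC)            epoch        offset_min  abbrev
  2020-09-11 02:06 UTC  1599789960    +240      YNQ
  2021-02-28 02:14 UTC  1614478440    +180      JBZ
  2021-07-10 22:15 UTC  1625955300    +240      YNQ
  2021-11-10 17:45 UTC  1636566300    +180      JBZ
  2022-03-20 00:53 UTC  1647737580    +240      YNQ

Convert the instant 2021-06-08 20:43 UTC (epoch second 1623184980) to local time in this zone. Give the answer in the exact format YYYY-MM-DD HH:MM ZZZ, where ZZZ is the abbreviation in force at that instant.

Query: 2021-06-08 20:43 UTC
Rule 2/5 (JBZ, +03:00): 2021-02-28 02:14 UTC ≤ query < 2021-07-10 22:15 UTC
20·60 + 43 + 180 = 1423 min
1423 = 0·1440 + 1423; 1423 = 23·60 + 43 → 23:43, same day
→ 2021-06-08 23:43 JBZ

2021-06-08 23:43 JBZ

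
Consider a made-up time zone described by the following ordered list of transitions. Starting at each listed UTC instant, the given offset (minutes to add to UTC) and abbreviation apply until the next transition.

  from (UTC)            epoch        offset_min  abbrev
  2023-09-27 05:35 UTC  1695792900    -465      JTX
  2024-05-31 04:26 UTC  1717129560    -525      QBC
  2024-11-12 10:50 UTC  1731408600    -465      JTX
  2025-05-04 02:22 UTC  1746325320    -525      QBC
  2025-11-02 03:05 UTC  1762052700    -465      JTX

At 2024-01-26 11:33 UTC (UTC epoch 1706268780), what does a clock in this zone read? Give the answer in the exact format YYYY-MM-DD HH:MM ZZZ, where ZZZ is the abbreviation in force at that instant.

2024-01-26 03:48 JTX

Query: 2024-01-26 11:33 UTC
Rule 1/5 (JTX, -07:45): 2023-09-27 05:35 UTC ≤ query < 2024-05-31 04:26 UTC
11·60 + 33 - 465 = 228 min
228 = 0·1440 + 228; 228 = 3·60 + 48 → 03:48, same day
→ 2024-01-26 03:48 JTX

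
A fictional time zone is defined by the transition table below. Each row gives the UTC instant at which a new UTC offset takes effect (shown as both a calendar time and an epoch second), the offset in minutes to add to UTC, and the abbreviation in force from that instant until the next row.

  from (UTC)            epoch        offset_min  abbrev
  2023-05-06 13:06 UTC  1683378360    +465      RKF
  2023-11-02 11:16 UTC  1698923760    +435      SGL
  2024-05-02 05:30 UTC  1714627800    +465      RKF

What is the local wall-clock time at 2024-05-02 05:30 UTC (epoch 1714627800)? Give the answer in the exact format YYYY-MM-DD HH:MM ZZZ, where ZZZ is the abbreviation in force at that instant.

Query: 2024-05-02 05:30 UTC
Rule 3/3 (RKF, +07:45): 2024-05-02 05:30 UTC ≤ query < +∞
5·60 + 30 + 465 = 795 min
795 = 0·1440 + 795; 795 = 13·60 + 15 → 13:15, same day
→ 2024-05-02 13:15 RKF

2024-05-02 13:15 RKF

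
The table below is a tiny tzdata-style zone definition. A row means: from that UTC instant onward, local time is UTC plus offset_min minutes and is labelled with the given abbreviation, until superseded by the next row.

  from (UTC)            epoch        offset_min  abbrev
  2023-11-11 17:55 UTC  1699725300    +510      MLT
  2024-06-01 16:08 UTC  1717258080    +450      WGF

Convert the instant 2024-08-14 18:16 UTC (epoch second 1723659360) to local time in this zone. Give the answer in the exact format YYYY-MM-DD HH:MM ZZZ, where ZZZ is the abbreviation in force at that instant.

Query: 2024-08-14 18:16 UTC
Rule 2/2 (WGF, +07:30): 2024-06-01 16:08 UTC ≤ query < +∞
18·60 + 16 + 450 = 1546 min
1546 = 1·1440 + 106; 106 = 1·60 + 46 → 01:46, 2024-08-14 + 1 day = 2024-08-15
→ 2024-08-15 01:46 WGF

2024-08-15 01:46 WGF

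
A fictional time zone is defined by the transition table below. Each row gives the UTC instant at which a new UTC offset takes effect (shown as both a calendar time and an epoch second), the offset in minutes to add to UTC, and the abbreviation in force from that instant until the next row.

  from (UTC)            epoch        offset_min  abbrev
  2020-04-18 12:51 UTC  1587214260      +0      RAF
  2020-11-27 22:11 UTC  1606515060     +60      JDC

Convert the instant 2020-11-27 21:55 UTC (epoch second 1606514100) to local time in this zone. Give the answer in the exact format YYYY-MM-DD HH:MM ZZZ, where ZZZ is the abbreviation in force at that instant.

2020-11-27 21:55 RAF

Query: 2020-11-27 21:55 UTC
Rule 1/2 (RAF, +00:00): 2020-04-18 12:51 UTC ≤ query < 2020-11-27 22:11 UTC
21·60 + 55 + 0 = 1315 min
1315 = 0·1440 + 1315; 1315 = 21·60 + 55 → 21:55, same day
→ 2020-11-27 21:55 RAF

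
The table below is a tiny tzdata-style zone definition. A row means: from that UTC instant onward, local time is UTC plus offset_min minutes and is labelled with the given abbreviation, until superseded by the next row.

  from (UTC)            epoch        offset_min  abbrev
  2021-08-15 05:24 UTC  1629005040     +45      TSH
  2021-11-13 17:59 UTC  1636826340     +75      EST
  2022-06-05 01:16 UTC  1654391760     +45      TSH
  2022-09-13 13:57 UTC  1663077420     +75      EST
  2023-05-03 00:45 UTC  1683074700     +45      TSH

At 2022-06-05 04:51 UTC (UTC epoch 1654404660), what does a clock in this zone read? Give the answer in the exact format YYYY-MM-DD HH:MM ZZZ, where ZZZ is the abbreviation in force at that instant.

Query: 2022-06-05 04:51 UTC
Rule 3/5 (TSH, +00:45): 2022-06-05 01:16 UTC ≤ query < 2022-09-13 13:57 UTC
4·60 + 51 + 45 = 336 min
336 = 0·1440 + 336; 336 = 5·60 + 36 → 05:36, same day
→ 2022-06-05 05:36 TSH

2022-06-05 05:36 TSH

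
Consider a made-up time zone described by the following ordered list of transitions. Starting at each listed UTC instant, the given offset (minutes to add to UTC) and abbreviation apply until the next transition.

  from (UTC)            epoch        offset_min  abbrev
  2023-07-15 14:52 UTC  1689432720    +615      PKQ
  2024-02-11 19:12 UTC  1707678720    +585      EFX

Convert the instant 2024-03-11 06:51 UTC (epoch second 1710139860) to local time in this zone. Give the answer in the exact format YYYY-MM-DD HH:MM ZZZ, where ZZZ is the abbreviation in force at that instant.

2024-03-11 16:36 EFX

Query: 2024-03-11 06:51 UTC
Rule 2/2 (EFX, +09:45): 2024-02-11 19:12 UTC ≤ query < +∞
6·60 + 51 + 585 = 996 min
996 = 0·1440 + 996; 996 = 16·60 + 36 → 16:36, same day
→ 2024-03-11 16:36 EFX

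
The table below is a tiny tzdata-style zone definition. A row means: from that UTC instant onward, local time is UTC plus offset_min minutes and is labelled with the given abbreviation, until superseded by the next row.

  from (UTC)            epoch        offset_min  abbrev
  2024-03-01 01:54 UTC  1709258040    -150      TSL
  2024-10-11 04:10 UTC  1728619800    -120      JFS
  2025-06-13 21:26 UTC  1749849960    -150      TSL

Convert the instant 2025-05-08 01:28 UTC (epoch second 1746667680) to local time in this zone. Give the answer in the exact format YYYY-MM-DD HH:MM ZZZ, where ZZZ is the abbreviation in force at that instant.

2025-05-07 23:28 JFS

Query: 2025-05-08 01:28 UTC
Rule 2/3 (JFS, -02:00): 2024-10-11 04:10 UTC ≤ query < 2025-06-13 21:26 UTC
1·60 + 28 - 120 = -32 min
-32 = -1·1440 + 1408; 1408 = 23·60 + 28 → 23:28, 2025-05-08 - 1 day = 2025-05-07
→ 2025-05-07 23:28 JFS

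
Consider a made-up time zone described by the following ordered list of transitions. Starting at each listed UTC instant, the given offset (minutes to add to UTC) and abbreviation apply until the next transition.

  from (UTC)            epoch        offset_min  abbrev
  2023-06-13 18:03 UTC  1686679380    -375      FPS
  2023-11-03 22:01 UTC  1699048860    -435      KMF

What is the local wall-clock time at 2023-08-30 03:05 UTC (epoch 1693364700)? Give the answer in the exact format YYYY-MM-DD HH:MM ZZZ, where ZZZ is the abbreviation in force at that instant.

2023-08-29 20:50 FPS

Query: 2023-08-30 03:05 UTC
Rule 1/2 (FPS, -06:15): 2023-06-13 18:03 UTC ≤ query < 2023-11-03 22:01 UTC
3·60 + 5 - 375 = -190 min
-190 = -1·1440 + 1250; 1250 = 20·60 + 50 → 20:50, 2023-08-30 - 1 day = 2023-08-29
→ 2023-08-29 20:50 FPS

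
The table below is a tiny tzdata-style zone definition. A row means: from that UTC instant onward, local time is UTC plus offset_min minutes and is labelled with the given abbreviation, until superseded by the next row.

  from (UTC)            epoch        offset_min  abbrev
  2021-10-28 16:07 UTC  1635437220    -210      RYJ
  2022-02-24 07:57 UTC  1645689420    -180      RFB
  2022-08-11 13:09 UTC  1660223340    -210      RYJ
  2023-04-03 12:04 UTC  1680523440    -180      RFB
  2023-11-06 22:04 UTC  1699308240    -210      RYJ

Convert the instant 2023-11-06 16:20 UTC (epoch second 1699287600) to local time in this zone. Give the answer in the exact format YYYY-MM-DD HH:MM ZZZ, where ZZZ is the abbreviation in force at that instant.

Query: 2023-11-06 16:20 UTC
Rule 4/5 (RFB, -03:00): 2023-04-03 12:04 UTC ≤ query < 2023-11-06 22:04 UTC
16·60 + 20 - 180 = 800 min
800 = 0·1440 + 800; 800 = 13·60 + 20 → 13:20, same day
→ 2023-11-06 13:20 RFB

2023-11-06 13:20 RFB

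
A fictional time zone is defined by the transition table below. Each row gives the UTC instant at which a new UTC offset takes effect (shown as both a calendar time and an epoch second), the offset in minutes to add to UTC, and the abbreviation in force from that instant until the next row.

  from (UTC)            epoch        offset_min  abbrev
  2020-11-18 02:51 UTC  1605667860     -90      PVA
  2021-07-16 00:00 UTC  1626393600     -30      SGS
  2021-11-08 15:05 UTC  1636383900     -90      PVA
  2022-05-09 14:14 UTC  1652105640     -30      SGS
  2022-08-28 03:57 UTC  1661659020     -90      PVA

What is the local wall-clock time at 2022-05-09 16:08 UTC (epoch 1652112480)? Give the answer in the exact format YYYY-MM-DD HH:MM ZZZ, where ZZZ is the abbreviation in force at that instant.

Query: 2022-05-09 16:08 UTC
Rule 4/5 (SGS, -00:30): 2022-05-09 14:14 UTC ≤ query < 2022-08-28 03:57 UTC
16·60 + 8 - 30 = 938 min
938 = 0·1440 + 938; 938 = 15·60 + 38 → 15:38, same day
→ 2022-05-09 15:38 SGS

2022-05-09 15:38 SGS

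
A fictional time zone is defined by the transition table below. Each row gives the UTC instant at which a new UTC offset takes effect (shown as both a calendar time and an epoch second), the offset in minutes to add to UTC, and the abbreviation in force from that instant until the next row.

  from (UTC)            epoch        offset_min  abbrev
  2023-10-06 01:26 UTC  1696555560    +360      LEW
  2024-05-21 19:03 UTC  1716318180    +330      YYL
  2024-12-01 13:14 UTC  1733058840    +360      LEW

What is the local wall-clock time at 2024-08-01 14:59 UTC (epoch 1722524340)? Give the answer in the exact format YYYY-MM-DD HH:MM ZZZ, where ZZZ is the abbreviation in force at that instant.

2024-08-01 20:29 YYL

Query: 2024-08-01 14:59 UTC
Rule 2/3 (YYL, +05:30): 2024-05-21 19:03 UTC ≤ query < 2024-12-01 13:14 UTC
14·60 + 59 + 330 = 1229 min
1229 = 0·1440 + 1229; 1229 = 20·60 + 29 → 20:29, same day
→ 2024-08-01 20:29 YYL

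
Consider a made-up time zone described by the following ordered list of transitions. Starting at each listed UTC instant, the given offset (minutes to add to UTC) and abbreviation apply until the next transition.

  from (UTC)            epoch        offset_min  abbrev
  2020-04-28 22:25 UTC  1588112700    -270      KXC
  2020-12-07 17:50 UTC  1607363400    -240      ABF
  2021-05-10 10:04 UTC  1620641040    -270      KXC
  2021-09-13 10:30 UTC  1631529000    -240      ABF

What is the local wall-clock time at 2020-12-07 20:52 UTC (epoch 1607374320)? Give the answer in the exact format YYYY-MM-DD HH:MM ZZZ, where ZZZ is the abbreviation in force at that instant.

2020-12-07 16:52 ABF

Query: 2020-12-07 20:52 UTC
Rule 2/4 (ABF, -04:00): 2020-12-07 17:50 UTC ≤ query < 2021-05-10 10:04 UTC
20·60 + 52 - 240 = 1012 min
1012 = 0·1440 + 1012; 1012 = 16·60 + 52 → 16:52, same day
→ 2020-12-07 16:52 ABF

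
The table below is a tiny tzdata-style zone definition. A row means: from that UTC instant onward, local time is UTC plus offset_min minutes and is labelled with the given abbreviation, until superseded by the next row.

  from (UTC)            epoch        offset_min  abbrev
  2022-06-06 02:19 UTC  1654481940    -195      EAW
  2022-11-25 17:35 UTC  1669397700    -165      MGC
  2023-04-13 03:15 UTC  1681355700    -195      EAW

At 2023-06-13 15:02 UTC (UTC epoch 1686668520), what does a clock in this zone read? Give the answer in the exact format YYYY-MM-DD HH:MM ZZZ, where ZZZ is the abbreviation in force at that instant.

Query: 2023-06-13 15:02 UTC
Rule 3/3 (EAW, -03:15): 2023-04-13 03:15 UTC ≤ query < +∞
15·60 + 2 - 195 = 707 min
707 = 0·1440 + 707; 707 = 11·60 + 47 → 11:47, same day
→ 2023-06-13 11:47 EAW

2023-06-13 11:47 EAW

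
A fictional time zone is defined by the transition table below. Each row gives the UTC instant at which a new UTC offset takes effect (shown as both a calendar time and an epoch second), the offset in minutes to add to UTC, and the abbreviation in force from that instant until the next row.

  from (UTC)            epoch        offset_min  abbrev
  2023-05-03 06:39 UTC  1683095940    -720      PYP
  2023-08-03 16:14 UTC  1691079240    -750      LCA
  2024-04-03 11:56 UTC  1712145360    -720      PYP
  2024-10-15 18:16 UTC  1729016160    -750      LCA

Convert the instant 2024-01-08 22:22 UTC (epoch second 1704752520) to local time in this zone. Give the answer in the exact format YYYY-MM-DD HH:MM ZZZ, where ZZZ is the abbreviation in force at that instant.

2024-01-08 09:52 LCA

Query: 2024-01-08 22:22 UTC
Rule 2/4 (LCA, -12:30): 2023-08-03 16:14 UTC ≤ query < 2024-04-03 11:56 UTC
22·60 + 22 - 750 = 592 min
592 = 0·1440 + 592; 592 = 9·60 + 52 → 09:52, same day
→ 2024-01-08 09:52 LCA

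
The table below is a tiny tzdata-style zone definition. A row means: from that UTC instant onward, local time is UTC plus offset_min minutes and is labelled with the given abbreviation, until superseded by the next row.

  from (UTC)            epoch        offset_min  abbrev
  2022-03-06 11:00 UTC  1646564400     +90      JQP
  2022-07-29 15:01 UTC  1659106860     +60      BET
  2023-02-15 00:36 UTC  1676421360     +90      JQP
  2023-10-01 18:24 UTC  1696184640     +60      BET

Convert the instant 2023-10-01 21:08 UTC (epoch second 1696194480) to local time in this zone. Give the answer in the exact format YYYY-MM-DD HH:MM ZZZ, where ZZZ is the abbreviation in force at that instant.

2023-10-01 22:08 BET

Query: 2023-10-01 21:08 UTC
Rule 4/4 (BET, +01:00): 2023-10-01 18:24 UTC ≤ query < +∞
21·60 + 8 + 60 = 1328 min
1328 = 0·1440 + 1328; 1328 = 22·60 + 8 → 22:08, same day
→ 2023-10-01 22:08 BET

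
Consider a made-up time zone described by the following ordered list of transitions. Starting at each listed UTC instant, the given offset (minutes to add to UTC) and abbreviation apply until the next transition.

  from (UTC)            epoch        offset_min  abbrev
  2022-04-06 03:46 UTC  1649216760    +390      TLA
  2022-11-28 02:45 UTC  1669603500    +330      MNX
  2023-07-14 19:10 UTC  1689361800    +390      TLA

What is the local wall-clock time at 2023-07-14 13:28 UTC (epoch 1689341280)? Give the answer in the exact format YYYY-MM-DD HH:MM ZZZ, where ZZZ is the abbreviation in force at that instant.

Query: 2023-07-14 13:28 UTC
Rule 2/3 (MNX, +05:30): 2022-11-28 02:45 UTC ≤ query < 2023-07-14 19:10 UTC
13·60 + 28 + 330 = 1138 min
1138 = 0·1440 + 1138; 1138 = 18·60 + 58 → 18:58, same day
→ 2023-07-14 18:58 MNX

2023-07-14 18:58 MNX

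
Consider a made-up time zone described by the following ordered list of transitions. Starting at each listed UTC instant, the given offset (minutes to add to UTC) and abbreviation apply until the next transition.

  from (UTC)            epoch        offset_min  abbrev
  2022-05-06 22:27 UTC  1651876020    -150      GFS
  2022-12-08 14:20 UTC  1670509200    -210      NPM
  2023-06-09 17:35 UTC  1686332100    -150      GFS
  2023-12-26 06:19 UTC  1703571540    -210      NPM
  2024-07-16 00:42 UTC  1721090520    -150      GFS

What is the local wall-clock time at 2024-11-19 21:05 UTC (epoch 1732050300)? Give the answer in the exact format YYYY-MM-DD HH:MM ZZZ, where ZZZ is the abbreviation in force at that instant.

2024-11-19 18:35 GFS

Query: 2024-11-19 21:05 UTC
Rule 5/5 (GFS, -02:30): 2024-07-16 00:42 UTC ≤ query < +∞
21·60 + 5 - 150 = 1115 min
1115 = 0·1440 + 1115; 1115 = 18·60 + 35 → 18:35, same day
→ 2024-11-19 18:35 GFS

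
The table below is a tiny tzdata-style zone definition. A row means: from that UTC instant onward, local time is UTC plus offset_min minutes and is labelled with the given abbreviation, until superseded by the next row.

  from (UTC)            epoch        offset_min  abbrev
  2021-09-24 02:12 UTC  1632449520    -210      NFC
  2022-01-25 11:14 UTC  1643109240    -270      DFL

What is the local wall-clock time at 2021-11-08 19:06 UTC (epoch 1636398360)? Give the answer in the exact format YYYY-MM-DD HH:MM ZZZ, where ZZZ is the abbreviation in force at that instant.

2021-11-08 15:36 NFC

Query: 2021-11-08 19:06 UTC
Rule 1/2 (NFC, -03:30): 2021-09-24 02:12 UTC ≤ query < 2022-01-25 11:14 UTC
19·60 + 6 - 210 = 936 min
936 = 0·1440 + 936; 936 = 15·60 + 36 → 15:36, same day
→ 2021-11-08 15:36 NFC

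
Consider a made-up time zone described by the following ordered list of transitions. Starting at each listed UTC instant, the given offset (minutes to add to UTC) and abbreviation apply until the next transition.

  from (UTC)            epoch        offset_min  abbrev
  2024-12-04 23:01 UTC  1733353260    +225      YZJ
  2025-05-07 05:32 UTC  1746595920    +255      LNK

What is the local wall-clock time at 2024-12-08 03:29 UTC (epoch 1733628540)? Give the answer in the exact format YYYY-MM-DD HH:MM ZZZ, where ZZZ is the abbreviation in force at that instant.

2024-12-08 07:14 YZJ

Query: 2024-12-08 03:29 UTC
Rule 1/2 (YZJ, +03:45): 2024-12-04 23:01 UTC ≤ query < 2025-05-07 05:32 UTC
3·60 + 29 + 225 = 434 min
434 = 0·1440 + 434; 434 = 7·60 + 14 → 07:14, same day
→ 2024-12-08 07:14 YZJ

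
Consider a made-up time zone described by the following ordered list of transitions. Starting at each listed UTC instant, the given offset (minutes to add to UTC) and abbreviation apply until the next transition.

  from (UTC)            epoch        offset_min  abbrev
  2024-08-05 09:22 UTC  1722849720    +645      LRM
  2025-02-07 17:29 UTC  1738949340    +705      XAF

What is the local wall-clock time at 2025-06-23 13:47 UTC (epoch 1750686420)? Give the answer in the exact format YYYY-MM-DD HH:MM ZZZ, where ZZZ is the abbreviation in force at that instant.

2025-06-24 01:32 XAF

Query: 2025-06-23 13:47 UTC
Rule 2/2 (XAF, +11:45): 2025-02-07 17:29 UTC ≤ query < +∞
13·60 + 47 + 705 = 1532 min
1532 = 1·1440 + 92; 92 = 1·60 + 32 → 01:32, 2025-06-23 + 1 day = 2025-06-24
→ 2025-06-24 01:32 XAF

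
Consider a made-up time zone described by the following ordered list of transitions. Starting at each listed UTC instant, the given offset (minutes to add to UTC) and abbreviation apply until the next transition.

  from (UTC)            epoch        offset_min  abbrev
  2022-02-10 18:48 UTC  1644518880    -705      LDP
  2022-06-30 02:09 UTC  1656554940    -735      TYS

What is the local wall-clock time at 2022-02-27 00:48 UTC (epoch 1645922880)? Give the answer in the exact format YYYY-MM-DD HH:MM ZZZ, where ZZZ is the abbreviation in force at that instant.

Query: 2022-02-27 00:48 UTC
Rule 1/2 (LDP, -11:45): 2022-02-10 18:48 UTC ≤ query < 2022-06-30 02:09 UTC
0·60 + 48 - 705 = -657 min
-657 = -1·1440 + 783; 783 = 13·60 + 3 → 13:03, 2022-02-27 - 1 day = 2022-02-26
→ 2022-02-26 13:03 LDP

2022-02-26 13:03 LDP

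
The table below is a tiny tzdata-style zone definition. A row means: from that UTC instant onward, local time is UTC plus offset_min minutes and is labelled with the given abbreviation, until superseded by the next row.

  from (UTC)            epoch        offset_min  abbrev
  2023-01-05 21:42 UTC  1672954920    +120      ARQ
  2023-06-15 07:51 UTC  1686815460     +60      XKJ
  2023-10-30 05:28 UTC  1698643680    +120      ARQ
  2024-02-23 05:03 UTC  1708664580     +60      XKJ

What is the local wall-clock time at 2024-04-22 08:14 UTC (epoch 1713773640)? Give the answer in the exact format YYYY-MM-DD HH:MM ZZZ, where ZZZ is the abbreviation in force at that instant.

Query: 2024-04-22 08:14 UTC
Rule 4/4 (XKJ, +01:00): 2024-02-23 05:03 UTC ≤ query < +∞
8·60 + 14 + 60 = 554 min
554 = 0·1440 + 554; 554 = 9·60 + 14 → 09:14, same day
→ 2024-04-22 09:14 XKJ

2024-04-22 09:14 XKJ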